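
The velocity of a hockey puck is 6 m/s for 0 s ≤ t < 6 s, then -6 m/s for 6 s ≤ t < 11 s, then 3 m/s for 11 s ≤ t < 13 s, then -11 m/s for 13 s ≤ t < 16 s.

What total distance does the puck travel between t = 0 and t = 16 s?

105 m

Distance (not displacement) is the total path length: add the absolute areas under v-t.
0–6 s: |6| × 6 = 36 m
6–11 s: |-6| × 5 = 30 m
11–13 s: |3| × 2 = 6 m
13–16 s: |-11| × 3 = 33 m
Total distance = 105 m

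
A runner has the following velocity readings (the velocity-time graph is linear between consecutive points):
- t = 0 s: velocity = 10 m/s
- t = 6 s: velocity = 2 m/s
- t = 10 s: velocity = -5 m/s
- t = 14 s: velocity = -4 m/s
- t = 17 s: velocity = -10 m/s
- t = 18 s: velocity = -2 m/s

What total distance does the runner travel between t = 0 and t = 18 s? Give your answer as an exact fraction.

625/7 m

Distance (not displacement) is the total path length: add the absolute areas under v-t.
0–6 s: |½(10 + 2)(6)| = 36 m
6–10 s: v = 0 at t = 50/7 s; triangle areas 8/7 + 50/7 = 58/7 m
10–14 s: |½(-5 + -4)(4)| = 18 m
14–17 s: |½(-4 + -10)(3)| = 21 m
17–18 s: |½(-10 + -2)(1)| = 6 m
Total distance = 625/7 m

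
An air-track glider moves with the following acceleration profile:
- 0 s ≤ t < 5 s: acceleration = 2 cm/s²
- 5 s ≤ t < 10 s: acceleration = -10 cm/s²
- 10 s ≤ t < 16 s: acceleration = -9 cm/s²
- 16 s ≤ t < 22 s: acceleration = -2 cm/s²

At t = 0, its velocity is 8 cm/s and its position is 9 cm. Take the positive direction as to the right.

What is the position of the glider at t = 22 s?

-867 cm

On each constant-a segment, Δv = aΔt and Δx = v₀Δt + ½aΔt²; chain segment to segment.
0–5 s: v starts 8 cm/s; Δx = 8·5 + ½·2·5² = 65 cm; v ends 18 cm/s.
5–10 s: v starts 18 cm/s; Δx = 18·5 + ½·-10·5² = -35 cm; v ends -32 cm/s.
10–16 s: v starts -32 cm/s; Δx = -32·6 + ½·-9·6² = -354 cm; v ends -86 cm/s.
16–22 s: v starts -86 cm/s; Δx = -86·6 + ½·-2·6² = -552 cm; v ends -98 cm/s.
x(22) = 9 + Σ Δx = -867 cm.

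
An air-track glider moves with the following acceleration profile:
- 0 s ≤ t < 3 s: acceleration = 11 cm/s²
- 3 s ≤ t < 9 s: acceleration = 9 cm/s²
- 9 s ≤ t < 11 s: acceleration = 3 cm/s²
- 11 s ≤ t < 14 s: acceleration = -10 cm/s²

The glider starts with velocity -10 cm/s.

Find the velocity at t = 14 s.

Δv equals the area under the a-t graph; then v = v₀ + Δv.
0–3 s: 11 × 3 = 33 cm/s
3–9 s: 9 × 6 = 54 cm/s
9–11 s: 3 × 2 = 6 cm/s
11–14 s: -10 × 3 = -30 cm/s
Δv = 63 cm/s, so v(14) = -10 + (63) = 53 cm/s.

53 cm/s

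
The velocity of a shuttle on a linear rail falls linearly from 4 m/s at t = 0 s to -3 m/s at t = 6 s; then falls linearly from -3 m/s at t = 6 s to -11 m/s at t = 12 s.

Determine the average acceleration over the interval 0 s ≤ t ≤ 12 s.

Average acceleration = Δv/Δt = (-11 − 4)/(12 − 0) = -1.25 m/s².

-1.25 m/s²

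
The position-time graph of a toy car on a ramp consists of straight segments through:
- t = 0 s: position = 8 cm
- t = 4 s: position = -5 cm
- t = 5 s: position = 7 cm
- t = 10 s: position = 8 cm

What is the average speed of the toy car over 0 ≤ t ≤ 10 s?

2.6 cm/s

Average speed = (total path length)/(elapsed time); on a piecewise-linear x-t graph the path length is Σ|Δx|.
0–4 s: |Δx| = |-5 − 8| = 13 cm
4–5 s: |Δx| = |7 − -5| = 12 cm
5–10 s: |Δx| = |8 − 7| = 1 cm
Total path = 26 cm; average speed = 26/10 = 2.6 cm/s.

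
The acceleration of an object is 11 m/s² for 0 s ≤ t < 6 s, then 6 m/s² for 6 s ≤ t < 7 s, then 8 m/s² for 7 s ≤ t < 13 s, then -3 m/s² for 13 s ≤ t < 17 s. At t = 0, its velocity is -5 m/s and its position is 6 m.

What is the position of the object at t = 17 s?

1220 m

On each constant-a segment, Δv = aΔt and Δx = v₀Δt + ½aΔt²; chain segment to segment.
0–6 s: v starts -5 m/s; Δx = -5·6 + ½·11·6² = 168 m; v ends 61 m/s.
6–7 s: v starts 61 m/s; Δx = 61·1 + ½·6·1² = 64 m; v ends 67 m/s.
7–13 s: v starts 67 m/s; Δx = 67·6 + ½·8·6² = 546 m; v ends 115 m/s.
13–17 s: v starts 115 m/s; Δx = 115·4 + ½·-3·4² = 436 m; v ends 103 m/s.
x(17) = 6 + Σ Δx = 1220 m.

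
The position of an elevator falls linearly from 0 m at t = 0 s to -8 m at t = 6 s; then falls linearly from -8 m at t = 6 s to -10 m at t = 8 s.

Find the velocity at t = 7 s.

-1 m/s

Velocity is the slope of the x-t graph on 6–8 s: (-10 − -8)/(8 − 6) = -1 m/s.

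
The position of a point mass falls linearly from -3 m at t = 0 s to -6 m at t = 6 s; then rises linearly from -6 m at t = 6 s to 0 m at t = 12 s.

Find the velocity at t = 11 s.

1 m/s

Velocity is the slope of the x-t graph on 6–12 s: (0 − -6)/(12 − 6) = 1 m/s.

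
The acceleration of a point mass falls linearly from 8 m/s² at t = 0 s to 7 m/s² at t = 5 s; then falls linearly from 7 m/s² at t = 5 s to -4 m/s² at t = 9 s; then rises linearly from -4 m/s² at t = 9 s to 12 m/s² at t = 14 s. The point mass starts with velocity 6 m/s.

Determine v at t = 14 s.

69.5 m/s

Δv equals the area under the a-t graph; then v = v₀ + Δv.
0–5 s: ½(8 + 7)(5) = 37.5 m/s
5–9 s: ½(7 + -4)(4) = 6 m/s
9–14 s: ½(-4 + 12)(5) = 20 m/s
Δv = 63.5 m/s, so v(14) = 6 + (63.5) = 69.5 m/s.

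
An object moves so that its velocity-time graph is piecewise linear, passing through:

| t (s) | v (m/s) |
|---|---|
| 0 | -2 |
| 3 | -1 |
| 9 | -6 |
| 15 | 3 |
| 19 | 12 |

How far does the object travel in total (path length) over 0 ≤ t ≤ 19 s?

Total distance travelled is ∫|v| dt — sum the magnitudes of each area piece.
0–3 s: |½(-2 + -1)(3)| = 4.5 m
3–9 s: |½(-1 + -6)(6)| = 21 m
9–15 s: v = 0 at t = 13 s; triangle areas 12 + 3 = 15 m
15–19 s: |½(3 + 12)(4)| = 30 m
Total distance = 70.5 m

70.5 m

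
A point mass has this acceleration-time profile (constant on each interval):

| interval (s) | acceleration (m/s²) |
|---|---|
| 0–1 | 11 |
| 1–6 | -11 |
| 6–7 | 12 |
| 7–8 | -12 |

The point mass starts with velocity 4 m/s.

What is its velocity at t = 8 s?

Δv equals the area under the a-t graph; then v = v₀ + Δv.
0–1 s: 11 × 1 = 11 m/s
1–6 s: -11 × 5 = -55 m/s
6–7 s: 12 × 1 = 12 m/s
7–8 s: -12 × 1 = -12 m/s
Δv = -44 m/s, so v(8) = 4 + (-44) = -40 m/s.

-40 m/s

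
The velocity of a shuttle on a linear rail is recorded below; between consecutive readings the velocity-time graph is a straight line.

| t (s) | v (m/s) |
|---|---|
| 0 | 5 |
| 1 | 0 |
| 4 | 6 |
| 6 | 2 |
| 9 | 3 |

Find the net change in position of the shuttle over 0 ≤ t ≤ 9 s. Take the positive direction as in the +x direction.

Net displacement equals the area under the velocity-time graph (areas below the axis count negative).
0–1 s: ½(5 + 0)(1) = 2.5 m
1–4 s: ½(0 + 6)(3) = 9 m
4–6 s: ½(6 + 2)(2) = 8 m
6–9 s: ½(2 + 3)(3) = 7.5 m
Net displacement = 27 m

27 m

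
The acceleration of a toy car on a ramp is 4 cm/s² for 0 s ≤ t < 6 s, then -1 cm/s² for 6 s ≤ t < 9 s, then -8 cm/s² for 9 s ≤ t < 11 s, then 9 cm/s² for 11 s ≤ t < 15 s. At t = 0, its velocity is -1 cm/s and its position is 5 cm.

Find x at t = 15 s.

On each constant-a segment, Δv = aΔt and Δx = v₀Δt + ½aΔt²; chain segment to segment.
0–6 s: v starts -1 cm/s; Δx = -1·6 + ½·4·6² = 66 cm; v ends 23 cm/s.
6–9 s: v starts 23 cm/s; Δx = 23·3 + ½·-1·3² = 64.5 cm; v ends 20 cm/s.
9–11 s: v starts 20 cm/s; Δx = 20·2 + ½·-8·2² = 24 cm; v ends 4 cm/s.
11–15 s: v starts 4 cm/s; Δx = 4·4 + ½·9·4² = 88 cm; v ends 40 cm/s.
x(15) = 5 + Σ Δx = 247.5 cm.

247.5 cm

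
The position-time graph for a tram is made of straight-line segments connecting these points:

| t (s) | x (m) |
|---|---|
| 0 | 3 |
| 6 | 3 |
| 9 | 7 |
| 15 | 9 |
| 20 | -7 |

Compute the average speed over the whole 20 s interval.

1.1 m/s

Average speed = (total path length)/(elapsed time); on a piecewise-linear x-t graph the path length is Σ|Δx|.
0–6 s: |Δx| = |3 − 3| = 0 m
6–9 s: |Δx| = |7 − 3| = 4 m
9–15 s: |Δx| = |9 − 7| = 2 m
15–20 s: |Δx| = |-7 − 9| = 16 m
Total path = 22 m; average speed = 22/20 = 1.1 m/s.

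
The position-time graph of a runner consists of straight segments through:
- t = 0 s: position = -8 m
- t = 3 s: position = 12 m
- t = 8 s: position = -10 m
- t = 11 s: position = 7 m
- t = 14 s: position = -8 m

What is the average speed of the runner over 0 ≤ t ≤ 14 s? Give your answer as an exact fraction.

Average speed = (total path length)/(elapsed time); on a piecewise-linear x-t graph the path length is Σ|Δx|.
0–3 s: |Δx| = |12 − -8| = 20 m
3–8 s: |Δx| = |-10 − 12| = 22 m
8–11 s: |Δx| = |7 − -10| = 17 m
11–14 s: |Δx| = |-8 − 7| = 15 m
Total path = 74 m; average speed = 74/14 = 37/7 m/s.

37/7 m/s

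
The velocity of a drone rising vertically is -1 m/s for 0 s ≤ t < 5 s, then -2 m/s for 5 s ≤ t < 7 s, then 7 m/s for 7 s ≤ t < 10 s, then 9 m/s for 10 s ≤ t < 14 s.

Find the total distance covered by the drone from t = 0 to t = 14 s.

Distance (not displacement) is the total path length: add the absolute areas under v-t.
0–5 s: |-1| × 5 = 5 m
5–7 s: |-2| × 2 = 4 m
7–10 s: |7| × 3 = 21 m
10–14 s: |9| × 4 = 36 m
Total distance = 66 m

66 m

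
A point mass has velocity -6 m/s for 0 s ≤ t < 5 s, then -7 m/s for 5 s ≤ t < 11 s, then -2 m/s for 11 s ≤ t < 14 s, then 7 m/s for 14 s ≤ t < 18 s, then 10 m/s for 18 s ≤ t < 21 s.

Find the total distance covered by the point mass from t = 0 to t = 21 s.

136 m

Distance (not displacement) is the total path length: add the absolute areas under v-t.
0–5 s: |-6| × 5 = 30 m
5–11 s: |-7| × 6 = 42 m
11–14 s: |-2| × 3 = 6 m
14–18 s: |7| × 4 = 28 m
18–21 s: |10| × 3 = 30 m
Total distance = 136 m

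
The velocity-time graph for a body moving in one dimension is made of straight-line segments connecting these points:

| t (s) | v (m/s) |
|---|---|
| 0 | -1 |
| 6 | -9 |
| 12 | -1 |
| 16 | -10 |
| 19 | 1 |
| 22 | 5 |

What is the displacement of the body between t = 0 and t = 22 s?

-86.5 m

Net displacement equals the area under the velocity-time graph (areas below the axis count negative).
0–6 s: ½(-1 + -9)(6) = -30 m
6–12 s: ½(-9 + -1)(6) = -30 m
12–16 s: ½(-1 + -10)(4) = -22 m
16–19 s: ½(-10 + 1)(3) = -13.5 m
19–22 s: ½(1 + 5)(3) = 9 m
Net displacement = -86.5 m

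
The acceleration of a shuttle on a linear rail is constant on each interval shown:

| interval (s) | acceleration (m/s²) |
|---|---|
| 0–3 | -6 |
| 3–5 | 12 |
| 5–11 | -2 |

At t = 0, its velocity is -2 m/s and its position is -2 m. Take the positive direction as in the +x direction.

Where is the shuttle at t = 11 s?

-63 m

On each constant-a segment, Δv = aΔt and Δx = v₀Δt + ½aΔt²; chain segment to segment.
0–3 s: v starts -2 m/s; Δx = -2·3 + ½·-6·3² = -33 m; v ends -20 m/s.
3–5 s: v starts -20 m/s; Δx = -20·2 + ½·12·2² = -16 m; v ends 4 m/s.
5–11 s: v starts 4 m/s; Δx = 4·6 + ½·-2·6² = -12 m; v ends -8 m/s.
x(11) = -2 + Σ Δx = -63 m.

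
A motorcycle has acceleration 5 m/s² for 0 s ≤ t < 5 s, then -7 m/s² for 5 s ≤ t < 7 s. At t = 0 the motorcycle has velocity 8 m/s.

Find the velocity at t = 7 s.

Δv equals the area under the a-t graph; then v = v₀ + Δv.
0–5 s: 5 × 5 = 25 m/s
5–7 s: -7 × 2 = -14 m/s
Δv = 11 m/s, so v(7) = 8 + (11) = 19 m/s.

19 m/s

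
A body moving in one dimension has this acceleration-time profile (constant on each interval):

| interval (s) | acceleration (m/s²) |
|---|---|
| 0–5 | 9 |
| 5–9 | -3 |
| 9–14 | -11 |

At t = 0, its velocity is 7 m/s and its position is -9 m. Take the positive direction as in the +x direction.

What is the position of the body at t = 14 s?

385 m

On each constant-a segment, Δv = aΔt and Δx = v₀Δt + ½aΔt²; chain segment to segment.
0–5 s: v starts 7 m/s; Δx = 7·5 + ½·9·5² = 147.5 m; v ends 52 m/s.
5–9 s: v starts 52 m/s; Δx = 52·4 + ½·-3·4² = 184 m; v ends 40 m/s.
9–14 s: v starts 40 m/s; Δx = 40·5 + ½·-11·5² = 62.5 m; v ends -15 m/s.
x(14) = -9 + Σ Δx = 385 m.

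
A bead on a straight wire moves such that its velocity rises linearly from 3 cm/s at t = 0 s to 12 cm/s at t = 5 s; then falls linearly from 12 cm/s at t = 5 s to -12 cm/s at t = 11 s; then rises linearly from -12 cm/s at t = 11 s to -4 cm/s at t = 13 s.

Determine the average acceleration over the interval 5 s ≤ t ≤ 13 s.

Average acceleration = Δv/Δt = (-4 − 12)/(13 − 5) = -2 cm/s².

-2 cm/s²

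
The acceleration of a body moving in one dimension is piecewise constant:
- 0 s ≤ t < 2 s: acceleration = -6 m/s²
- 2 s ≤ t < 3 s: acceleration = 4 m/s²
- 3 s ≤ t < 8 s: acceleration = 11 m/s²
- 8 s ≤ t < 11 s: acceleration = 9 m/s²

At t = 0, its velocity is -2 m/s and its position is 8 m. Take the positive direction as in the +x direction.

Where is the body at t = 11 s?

243 m

On each constant-a segment, Δv = aΔt and Δx = v₀Δt + ½aΔt²; chain segment to segment.
0–2 s: v starts -2 m/s; Δx = -2·2 + ½·-6·2² = -16 m; v ends -14 m/s.
2–3 s: v starts -14 m/s; Δx = -14·1 + ½·4·1² = -12 m; v ends -10 m/s.
3–8 s: v starts -10 m/s; Δx = -10·5 + ½·11·5² = 87.5 m; v ends 45 m/s.
8–11 s: v starts 45 m/s; Δx = 45·3 + ½·9·3² = 175.5 m; v ends 72 m/s.
x(11) = 8 + Σ Δx = 243 m.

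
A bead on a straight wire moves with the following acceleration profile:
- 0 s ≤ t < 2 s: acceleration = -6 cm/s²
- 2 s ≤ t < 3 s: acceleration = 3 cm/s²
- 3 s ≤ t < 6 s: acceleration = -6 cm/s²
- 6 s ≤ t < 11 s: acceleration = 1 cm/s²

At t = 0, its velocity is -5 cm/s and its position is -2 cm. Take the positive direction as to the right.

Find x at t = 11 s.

-256 cm

On each constant-a segment, Δv = aΔt and Δx = v₀Δt + ½aΔt²; chain segment to segment.
0–2 s: v starts -5 cm/s; Δx = -5·2 + ½·-6·2² = -22 cm; v ends -17 cm/s.
2–3 s: v starts -17 cm/s; Δx = -17·1 + ½·3·1² = -15.5 cm; v ends -14 cm/s.
3–6 s: v starts -14 cm/s; Δx = -14·3 + ½·-6·3² = -69 cm; v ends -32 cm/s.
6–11 s: v starts -32 cm/s; Δx = -32·5 + ½·1·5² = -147.5 cm; v ends -27 cm/s.
x(11) = -2 + Σ Δx = -256 cm.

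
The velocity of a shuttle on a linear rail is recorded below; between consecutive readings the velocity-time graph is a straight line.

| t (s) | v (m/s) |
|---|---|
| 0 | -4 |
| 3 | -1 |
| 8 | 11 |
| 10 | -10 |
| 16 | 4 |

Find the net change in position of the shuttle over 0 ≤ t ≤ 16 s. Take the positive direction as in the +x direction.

0.5 m

Displacement is the signed area under the v-t curve.
0–3 s: ½(-4 + -1)(3) = -7.5 m
3–8 s: ½(-1 + 11)(5) = 25 m
8–10 s: ½(11 + -10)(2) = 1 m
10–16 s: ½(-10 + 4)(6) = -18 m
Net displacement = 0.5 m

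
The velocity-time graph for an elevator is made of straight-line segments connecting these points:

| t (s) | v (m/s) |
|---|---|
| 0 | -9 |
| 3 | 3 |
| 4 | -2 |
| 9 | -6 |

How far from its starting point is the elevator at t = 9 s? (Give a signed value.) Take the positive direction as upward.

Net displacement equals the area under the velocity-time graph (areas below the axis count negative).
0–3 s: ½(-9 + 3)(3) = -9 m
3–4 s: ½(3 + -2)(1) = 0.5 m
4–9 s: ½(-2 + -6)(5) = -20 m
Net displacement = -28.5 m

-28.5 m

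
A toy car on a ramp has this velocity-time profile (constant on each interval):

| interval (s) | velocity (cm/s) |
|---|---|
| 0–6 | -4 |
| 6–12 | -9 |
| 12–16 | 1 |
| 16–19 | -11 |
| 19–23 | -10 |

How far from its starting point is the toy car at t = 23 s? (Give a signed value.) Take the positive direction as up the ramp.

-147 cm

Net displacement equals the area under the velocity-time graph (areas below the axis count negative).
0–6 s: -4 × 6 = -24 cm
6–12 s: -9 × 6 = -54 cm
12–16 s: 1 × 4 = 4 cm
16–19 s: -11 × 3 = -33 cm
19–23 s: -10 × 4 = -40 cm
Net displacement = -147 cm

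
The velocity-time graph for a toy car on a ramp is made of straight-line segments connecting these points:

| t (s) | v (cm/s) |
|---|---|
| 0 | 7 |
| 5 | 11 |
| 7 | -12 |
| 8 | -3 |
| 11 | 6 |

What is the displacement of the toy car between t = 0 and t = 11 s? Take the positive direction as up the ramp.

41 cm

Displacement is the signed area under the v-t curve.
0–5 s: ½(7 + 11)(5) = 45 cm
5–7 s: ½(11 + -12)(2) = -1 cm
7–8 s: ½(-12 + -3)(1) = -7.5 cm
8–11 s: ½(-3 + 6)(3) = 4.5 cm
Net displacement = 41 cm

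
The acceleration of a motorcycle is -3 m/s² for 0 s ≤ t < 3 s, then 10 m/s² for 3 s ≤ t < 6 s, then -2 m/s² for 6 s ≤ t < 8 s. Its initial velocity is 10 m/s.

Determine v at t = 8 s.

27 m/s

Δv equals the area under the a-t graph; then v = v₀ + Δv.
0–3 s: -3 × 3 = -9 m/s
3–6 s: 10 × 3 = 30 m/s
6–8 s: -2 × 2 = -4 m/s
Δv = 17 m/s, so v(8) = 10 + (17) = 27 m/s.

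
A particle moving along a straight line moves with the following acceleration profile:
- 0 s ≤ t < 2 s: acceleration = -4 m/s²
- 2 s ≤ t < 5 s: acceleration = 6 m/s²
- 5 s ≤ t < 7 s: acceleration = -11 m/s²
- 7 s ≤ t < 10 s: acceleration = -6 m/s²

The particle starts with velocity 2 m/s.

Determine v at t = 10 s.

-28 m/s

Δv equals the area under the a-t graph; then v = v₀ + Δv.
0–2 s: -4 × 2 = -8 m/s
2–5 s: 6 × 3 = 18 m/s
5–7 s: -11 × 2 = -22 m/s
7–10 s: -6 × 3 = -18 m/s
Δv = -30 m/s, so v(10) = 2 + (-30) = -28 m/s.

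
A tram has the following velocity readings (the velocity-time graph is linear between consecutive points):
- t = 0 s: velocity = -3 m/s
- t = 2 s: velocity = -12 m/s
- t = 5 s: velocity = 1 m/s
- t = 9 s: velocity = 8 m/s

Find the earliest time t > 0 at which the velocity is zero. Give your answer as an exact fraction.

t = 62/13 s

v changes sign on 2–5 s (from -12 to 1); the graph is linear there, so v = 0 at t = 2 + (12)·(5 − 2)/(1 − -12) = 62/13 s.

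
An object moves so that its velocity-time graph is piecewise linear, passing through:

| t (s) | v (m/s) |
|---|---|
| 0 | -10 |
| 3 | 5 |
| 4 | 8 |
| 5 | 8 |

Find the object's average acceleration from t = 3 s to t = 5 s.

Average acceleration = Δv/Δt = (8 − 5)/(5 − 3) = 1.5 m/s².

1.5 m/s²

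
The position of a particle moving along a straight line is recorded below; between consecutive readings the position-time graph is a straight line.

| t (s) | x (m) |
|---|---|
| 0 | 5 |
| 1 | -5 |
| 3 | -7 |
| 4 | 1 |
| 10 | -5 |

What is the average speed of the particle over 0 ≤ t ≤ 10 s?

2.6 m/s

Average speed = (total path length)/(elapsed time); on a piecewise-linear x-t graph the path length is Σ|Δx|.
0–1 s: |Δx| = |-5 − 5| = 10 m
1–3 s: |Δx| = |-7 − -5| = 2 m
3–4 s: |Δx| = |1 − -7| = 8 m
4–10 s: |Δx| = |-5 − 1| = 6 m
Total path = 26 m; average speed = 26/10 = 2.6 m/s.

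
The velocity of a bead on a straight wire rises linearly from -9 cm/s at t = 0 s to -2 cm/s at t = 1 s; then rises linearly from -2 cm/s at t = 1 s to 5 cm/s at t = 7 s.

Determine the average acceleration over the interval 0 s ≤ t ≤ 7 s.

2 cm/s²

Average acceleration = Δv/Δt = (5 − -9)/(7 − 0) = 2 cm/s².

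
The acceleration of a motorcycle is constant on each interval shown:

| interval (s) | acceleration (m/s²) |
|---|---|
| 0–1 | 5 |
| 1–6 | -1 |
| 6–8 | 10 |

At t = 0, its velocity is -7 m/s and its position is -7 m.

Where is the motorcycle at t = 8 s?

-28 m

On each constant-a segment, Δv = aΔt and Δx = v₀Δt + ½aΔt²; chain segment to segment.
0–1 s: v starts -7 m/s; Δx = -7·1 + ½·5·1² = -4.5 m; v ends -2 m/s.
1–6 s: v starts -2 m/s; Δx = -2·5 + ½·-1·5² = -22.5 m; v ends -7 m/s.
6–8 s: v starts -7 m/s; Δx = -7·2 + ½·10·2² = 6 m; v ends 13 m/s.
x(8) = -7 + Σ Δx = -28 m.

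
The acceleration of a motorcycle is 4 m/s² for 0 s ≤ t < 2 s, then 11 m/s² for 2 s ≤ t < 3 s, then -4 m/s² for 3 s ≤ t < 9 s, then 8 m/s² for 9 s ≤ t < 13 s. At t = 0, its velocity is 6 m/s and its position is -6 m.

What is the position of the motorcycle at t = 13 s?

179.5 m

On each constant-a segment, Δv = aΔt and Δx = v₀Δt + ½aΔt²; chain segment to segment.
0–2 s: v starts 6 m/s; Δx = 6·2 + ½·4·2² = 20 m; v ends 14 m/s.
2–3 s: v starts 14 m/s; Δx = 14·1 + ½·11·1² = 19.5 m; v ends 25 m/s.
3–9 s: v starts 25 m/s; Δx = 25·6 + ½·-4·6² = 78 m; v ends 1 m/s.
9–13 s: v starts 1 m/s; Δx = 1·4 + ½·8·4² = 68 m; v ends 33 m/s.
x(13) = -6 + Σ Δx = 179.5 m.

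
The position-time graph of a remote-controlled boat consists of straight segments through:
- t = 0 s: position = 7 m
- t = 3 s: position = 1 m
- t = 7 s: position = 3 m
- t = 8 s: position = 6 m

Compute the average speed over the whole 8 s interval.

Average speed = (total path length)/(elapsed time); on a piecewise-linear x-t graph the path length is Σ|Δx|.
0–3 s: |Δx| = |1 − 7| = 6 m
3–7 s: |Δx| = |3 − 1| = 2 m
7–8 s: |Δx| = |6 − 3| = 3 m
Total path = 11 m; average speed = 11/8 = 1.375 m/s.

1.375 m/s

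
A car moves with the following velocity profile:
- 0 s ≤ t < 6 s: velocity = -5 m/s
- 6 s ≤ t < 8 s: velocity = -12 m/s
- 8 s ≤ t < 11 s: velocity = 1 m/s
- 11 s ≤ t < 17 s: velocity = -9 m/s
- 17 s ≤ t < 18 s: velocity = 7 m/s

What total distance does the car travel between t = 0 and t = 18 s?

Distance (not displacement) is the total path length: add the absolute areas under v-t.
0–6 s: |-5| × 6 = 30 m
6–8 s: |-12| × 2 = 24 m
8–11 s: |1| × 3 = 3 m
11–17 s: |-9| × 6 = 54 m
17–18 s: |7| × 1 = 7 m
Total distance = 118 m

118 m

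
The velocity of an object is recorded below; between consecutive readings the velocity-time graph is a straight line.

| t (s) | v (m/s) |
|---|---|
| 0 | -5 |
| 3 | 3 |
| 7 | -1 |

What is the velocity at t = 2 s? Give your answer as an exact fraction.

1/3 m/s

On 0–3 s the graph is linear from -5 to 3 m/s: v(2) = -5 + (3 − -5)·(2 − 0)/(3 − 0) = 1/3 m/s.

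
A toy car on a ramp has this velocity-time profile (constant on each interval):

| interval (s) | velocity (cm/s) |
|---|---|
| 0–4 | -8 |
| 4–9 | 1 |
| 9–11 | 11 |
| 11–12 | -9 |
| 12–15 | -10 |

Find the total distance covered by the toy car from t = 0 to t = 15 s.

Total distance travelled is ∫|v| dt — sum the magnitudes of each area piece.
0–4 s: |-8| × 4 = 32 cm
4–9 s: |1| × 5 = 5 cm
9–11 s: |11| × 2 = 22 cm
11–12 s: |-9| × 1 = 9 cm
12–15 s: |-10| × 3 = 30 cm
Total distance = 98 cm

98 cm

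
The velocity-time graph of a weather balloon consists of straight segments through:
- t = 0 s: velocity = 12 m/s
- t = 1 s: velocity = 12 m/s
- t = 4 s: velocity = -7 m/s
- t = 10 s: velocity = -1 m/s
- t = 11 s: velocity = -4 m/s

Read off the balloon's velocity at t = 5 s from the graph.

-6 m/s

On 4–10 s the graph is linear from -7 to -1 m/s: v(5) = -7 + (-1 − -7)·(5 − 4)/(10 − 4) = -6 m/s.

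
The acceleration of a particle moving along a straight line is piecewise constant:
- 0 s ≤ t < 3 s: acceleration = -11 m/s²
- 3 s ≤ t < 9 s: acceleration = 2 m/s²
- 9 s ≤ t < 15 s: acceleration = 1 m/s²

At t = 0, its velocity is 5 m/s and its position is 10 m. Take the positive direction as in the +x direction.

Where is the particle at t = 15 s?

On each constant-a segment, Δv = aΔt and Δx = v₀Δt + ½aΔt²; chain segment to segment.
0–3 s: v starts 5 m/s; Δx = 5·3 + ½·-11·3² = -34.5 m; v ends -28 m/s.
3–9 s: v starts -28 m/s; Δx = -28·6 + ½·2·6² = -132 m; v ends -16 m/s.
9–15 s: v starts -16 m/s; Δx = -16·6 + ½·1·6² = -78 m; v ends -10 m/s.
x(15) = 10 + Σ Δx = -234.5 m.

-234.5 m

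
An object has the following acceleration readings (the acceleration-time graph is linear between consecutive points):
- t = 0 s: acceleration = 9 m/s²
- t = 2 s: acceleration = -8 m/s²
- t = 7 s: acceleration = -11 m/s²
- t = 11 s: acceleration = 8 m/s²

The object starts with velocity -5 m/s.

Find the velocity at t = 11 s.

-57.5 m/s

Δv equals the area under the a-t graph; then v = v₀ + Δv.
0–2 s: ½(9 + -8)(2) = 1 m/s
2–7 s: ½(-8 + -11)(5) = -47.5 m/s
7–11 s: ½(-11 + 8)(4) = -6 m/s
Δv = -52.5 m/s, so v(11) = -5 + (-52.5) = -57.5 m/s.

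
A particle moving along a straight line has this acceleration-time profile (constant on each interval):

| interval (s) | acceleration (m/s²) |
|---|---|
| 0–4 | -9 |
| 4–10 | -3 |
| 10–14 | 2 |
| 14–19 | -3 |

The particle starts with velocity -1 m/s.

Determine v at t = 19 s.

-62 m/s

Δv equals the area under the a-t graph; then v = v₀ + Δv.
0–4 s: -9 × 4 = -36 m/s
4–10 s: -3 × 6 = -18 m/s
10–14 s: 2 × 4 = 8 m/s
14–19 s: -3 × 5 = -15 m/s
Δv = -61 m/s, so v(19) = -1 + (-61) = -62 m/s.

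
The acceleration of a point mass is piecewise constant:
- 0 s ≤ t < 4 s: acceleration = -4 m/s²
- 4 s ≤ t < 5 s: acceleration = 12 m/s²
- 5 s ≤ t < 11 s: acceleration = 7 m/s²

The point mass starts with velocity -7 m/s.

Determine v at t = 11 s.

31 m/s

Δv equals the area under the a-t graph; then v = v₀ + Δv.
0–4 s: -4 × 4 = -16 m/s
4–5 s: 12 × 1 = 12 m/s
5–11 s: 7 × 6 = 42 m/s
Δv = 38 m/s, so v(11) = -7 + (38) = 31 m/s.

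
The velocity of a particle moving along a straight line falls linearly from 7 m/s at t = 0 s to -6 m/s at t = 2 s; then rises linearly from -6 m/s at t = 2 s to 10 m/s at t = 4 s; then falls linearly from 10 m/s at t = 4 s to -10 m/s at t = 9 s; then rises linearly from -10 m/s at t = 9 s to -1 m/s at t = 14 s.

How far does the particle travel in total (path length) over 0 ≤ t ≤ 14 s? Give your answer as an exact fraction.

Total distance travelled is ∫|v| dt — sum the magnitudes of each area piece.
0–2 s: v = 0 at t = 14/13 s; triangle areas 49/13 + 36/13 = 85/13 m
2–4 s: v = 0 at t = 2.75 s; triangle areas 2.25 + 6.25 = 8.5 m
4–9 s: v = 0 at t = 6.5 s; triangle areas 12.5 + 12.5 = 25 m
9–14 s: |½(-10 + -1)(5)| = 27.5 m
Total distance = 878/13 m

878/13 m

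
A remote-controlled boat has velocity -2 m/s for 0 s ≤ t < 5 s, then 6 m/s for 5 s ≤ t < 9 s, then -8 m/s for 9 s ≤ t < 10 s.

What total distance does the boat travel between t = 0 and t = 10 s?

Distance (not displacement) is the total path length: add the absolute areas under v-t.
0–5 s: |-2| × 5 = 10 m
5–9 s: |6| × 4 = 24 m
9–10 s: |-8| × 1 = 8 m
Total distance = 42 m

42 m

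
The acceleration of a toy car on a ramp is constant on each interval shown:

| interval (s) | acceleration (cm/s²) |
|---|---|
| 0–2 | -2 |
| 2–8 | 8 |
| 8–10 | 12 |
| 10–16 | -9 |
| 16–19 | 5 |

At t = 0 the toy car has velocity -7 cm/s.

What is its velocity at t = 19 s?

22 cm/s

Δv equals the area under the a-t graph; then v = v₀ + Δv.
0–2 s: -2 × 2 = -4 cm/s
2–8 s: 8 × 6 = 48 cm/s
8–10 s: 12 × 2 = 24 cm/s
10–16 s: -9 × 6 = -54 cm/s
16–19 s: 5 × 3 = 15 cm/s
Δv = 29 cm/s, so v(19) = -7 + (29) = 22 cm/s.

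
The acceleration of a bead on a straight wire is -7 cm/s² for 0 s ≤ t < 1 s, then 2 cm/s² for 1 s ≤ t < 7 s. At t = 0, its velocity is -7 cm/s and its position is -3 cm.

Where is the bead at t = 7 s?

-61.5 cm

On each constant-a segment, Δv = aΔt and Δx = v₀Δt + ½aΔt²; chain segment to segment.
0–1 s: v starts -7 cm/s; Δx = -7·1 + ½·-7·1² = -10.5 cm; v ends -14 cm/s.
1–7 s: v starts -14 cm/s; Δx = -14·6 + ½·2·6² = -48 cm; v ends -2 cm/s.
x(7) = -3 + Σ Δx = -61.5 cm.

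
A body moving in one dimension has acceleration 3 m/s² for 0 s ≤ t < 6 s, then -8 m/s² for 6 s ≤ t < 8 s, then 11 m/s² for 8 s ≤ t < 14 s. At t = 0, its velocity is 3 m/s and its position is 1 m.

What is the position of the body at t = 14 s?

327 m

On each constant-a segment, Δv = aΔt and Δx = v₀Δt + ½aΔt²; chain segment to segment.
0–6 s: v starts 3 m/s; Δx = 3·6 + ½·3·6² = 72 m; v ends 21 m/s.
6–8 s: v starts 21 m/s; Δx = 21·2 + ½·-8·2² = 26 m; v ends 5 m/s.
8–14 s: v starts 5 m/s; Δx = 5·6 + ½·11·6² = 228 m; v ends 71 m/s.
x(14) = 1 + Σ Δx = 327 m.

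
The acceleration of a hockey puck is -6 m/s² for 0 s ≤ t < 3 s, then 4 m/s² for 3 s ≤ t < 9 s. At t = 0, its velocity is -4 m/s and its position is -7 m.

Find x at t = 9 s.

On each constant-a segment, Δv = aΔt and Δx = v₀Δt + ½aΔt²; chain segment to segment.
0–3 s: v starts -4 m/s; Δx = -4·3 + ½·-6·3² = -39 m; v ends -22 m/s.
3–9 s: v starts -22 m/s; Δx = -22·6 + ½·4·6² = -60 m; v ends 2 m/s.
x(9) = -7 + Σ Δx = -106 m.

-106 m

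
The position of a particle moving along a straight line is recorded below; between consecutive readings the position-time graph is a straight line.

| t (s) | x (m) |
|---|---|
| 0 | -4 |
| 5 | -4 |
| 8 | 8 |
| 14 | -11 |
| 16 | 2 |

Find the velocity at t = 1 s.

Velocity is the slope of the x-t graph on 0–5 s: (-4 − -4)/(5 − 0) = 0 m/s.

0 m/s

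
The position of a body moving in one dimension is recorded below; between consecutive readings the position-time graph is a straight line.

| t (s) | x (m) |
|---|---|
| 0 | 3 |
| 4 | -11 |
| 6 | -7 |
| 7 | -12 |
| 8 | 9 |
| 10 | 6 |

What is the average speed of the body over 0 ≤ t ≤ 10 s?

Average speed = (total path length)/(elapsed time); on a piecewise-linear x-t graph the path length is Σ|Δx|.
0–4 s: |Δx| = |-11 − 3| = 14 m
4–6 s: |Δx| = |-7 − -11| = 4 m
6–7 s: |Δx| = |-12 − -7| = 5 m
7–8 s: |Δx| = |9 − -12| = 21 m
8–10 s: |Δx| = |6 − 9| = 3 m
Total path = 47 m; average speed = 47/10 = 4.7 m/s.

4.7 m/s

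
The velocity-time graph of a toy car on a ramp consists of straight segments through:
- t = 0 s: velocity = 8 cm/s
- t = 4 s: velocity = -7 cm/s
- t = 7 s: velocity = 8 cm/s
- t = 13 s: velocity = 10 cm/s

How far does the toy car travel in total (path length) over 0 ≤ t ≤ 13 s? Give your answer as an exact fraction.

2411/30 cm

Distance (not displacement) is the total path length: add the absolute areas under v-t.
0–4 s: v = 0 at t = 32/15 s; triangle areas 128/15 + 98/15 = 226/15 cm
4–7 s: v = 0 at t = 5.4 s; triangle areas 4.9 + 6.4 = 11.3 cm
7–13 s: |½(8 + 10)(6)| = 54 cm
Total distance = 2411/30 cm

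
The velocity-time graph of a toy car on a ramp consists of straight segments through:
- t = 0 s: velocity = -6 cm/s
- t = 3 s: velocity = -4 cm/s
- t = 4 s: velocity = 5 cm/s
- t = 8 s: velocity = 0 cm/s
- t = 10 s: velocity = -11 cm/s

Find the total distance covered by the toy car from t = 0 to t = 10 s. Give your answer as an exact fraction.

Total distance travelled is ∫|v| dt — sum the magnitudes of each area piece.
0–3 s: |½(-6 + -4)(3)| = 15 cm
3–4 s: v = 0 at t = 31/9 s; triangle areas 8/9 + 25/18 = 41/18 cm
4–8 s: |½(5 + 0)(4)| = 10 cm
8–10 s: |½(0 + -11)(2)| = 11 cm
Total distance = 689/18 cm

689/18 cm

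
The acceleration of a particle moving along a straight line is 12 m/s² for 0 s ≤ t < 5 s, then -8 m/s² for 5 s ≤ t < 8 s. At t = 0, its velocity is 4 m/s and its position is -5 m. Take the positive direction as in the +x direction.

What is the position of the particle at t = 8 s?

On each constant-a segment, Δv = aΔt and Δx = v₀Δt + ½aΔt²; chain segment to segment.
0–5 s: v starts 4 m/s; Δx = 4·5 + ½·12·5² = 170 m; v ends 64 m/s.
5–8 s: v starts 64 m/s; Δx = 64·3 + ½·-8·3² = 156 m; v ends 40 m/s.
x(8) = -5 + Σ Δx = 321 m.

321 m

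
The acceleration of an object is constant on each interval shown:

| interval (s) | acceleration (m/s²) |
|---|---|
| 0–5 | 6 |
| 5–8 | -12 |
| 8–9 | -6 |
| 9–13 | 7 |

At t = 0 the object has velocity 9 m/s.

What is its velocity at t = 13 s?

25 m/s

Δv equals the area under the a-t graph; then v = v₀ + Δv.
0–5 s: 6 × 5 = 30 m/s
5–8 s: -12 × 3 = -36 m/s
8–9 s: -6 × 1 = -6 m/s
9–13 s: 7 × 4 = 28 m/s
Δv = 16 m/s, so v(13) = 9 + (16) = 25 m/s.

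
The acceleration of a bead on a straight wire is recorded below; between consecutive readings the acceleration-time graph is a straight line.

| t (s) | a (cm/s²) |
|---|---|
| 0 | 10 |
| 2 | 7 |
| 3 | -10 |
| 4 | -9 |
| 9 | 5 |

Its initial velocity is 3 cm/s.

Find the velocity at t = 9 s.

Δv equals the area under the a-t graph; then v = v₀ + Δv.
0–2 s: ½(10 + 7)(2) = 17 cm/s
2–3 s: ½(7 + -10)(1) = -1.5 cm/s
3–4 s: ½(-10 + -9)(1) = -9.5 cm/s
4–9 s: ½(-9 + 5)(5) = -10 cm/s
Δv = -4 cm/s, so v(9) = 3 + (-4) = -1 cm/s.

-1 cm/s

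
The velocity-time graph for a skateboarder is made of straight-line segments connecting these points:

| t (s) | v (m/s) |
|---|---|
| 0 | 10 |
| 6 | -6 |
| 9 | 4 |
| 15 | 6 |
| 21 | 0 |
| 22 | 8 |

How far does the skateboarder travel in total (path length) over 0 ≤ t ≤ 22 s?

Total distance travelled is ∫|v| dt — sum the magnitudes of each area piece.
0–6 s: v = 0 at t = 3.75 s; triangle areas 18.75 + 6.75 = 25.5 m
6–9 s: v = 0 at t = 7.8 s; triangle areas 5.4 + 2.4 = 7.8 m
9–15 s: |½(4 + 6)(6)| = 30 m
15–21 s: |½(6 + 0)(6)| = 18 m
21–22 s: |½(0 + 8)(1)| = 4 m
Total distance = 85.3 m

85.3 m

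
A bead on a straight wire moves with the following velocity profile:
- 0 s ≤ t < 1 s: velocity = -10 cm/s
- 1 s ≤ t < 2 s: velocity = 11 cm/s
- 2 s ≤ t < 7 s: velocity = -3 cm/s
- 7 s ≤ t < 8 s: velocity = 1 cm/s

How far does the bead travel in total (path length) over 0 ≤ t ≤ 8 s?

37 cm

Distance (not displacement) is the total path length: add the absolute areas under v-t.
0–1 s: |-10| × 1 = 10 cm
1–2 s: |11| × 1 = 11 cm
2–7 s: |-3| × 5 = 15 cm
7–8 s: |1| × 1 = 1 cm
Total distance = 37 cm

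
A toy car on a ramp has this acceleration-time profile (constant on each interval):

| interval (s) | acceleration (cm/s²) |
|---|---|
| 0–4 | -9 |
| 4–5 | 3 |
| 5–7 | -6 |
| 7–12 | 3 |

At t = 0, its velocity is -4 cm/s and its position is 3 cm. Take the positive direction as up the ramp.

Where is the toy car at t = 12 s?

On each constant-a segment, Δv = aΔt and Δx = v₀Δt + ½aΔt²; chain segment to segment.
0–4 s: v starts -4 cm/s; Δx = -4·4 + ½·-9·4² = -88 cm; v ends -40 cm/s.
4–5 s: v starts -40 cm/s; Δx = -40·1 + ½·3·1² = -38.5 cm; v ends -37 cm/s.
5–7 s: v starts -37 cm/s; Δx = -37·2 + ½·-6·2² = -86 cm; v ends -49 cm/s.
7–12 s: v starts -49 cm/s; Δx = -49·5 + ½·3·5² = -207.5 cm; v ends -34 cm/s.
x(12) = 3 + Σ Δx = -417 cm.

-417 cm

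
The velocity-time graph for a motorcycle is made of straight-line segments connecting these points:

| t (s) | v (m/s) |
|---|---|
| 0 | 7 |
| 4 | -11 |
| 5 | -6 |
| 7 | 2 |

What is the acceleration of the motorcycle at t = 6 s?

Acceleration is the slope of the v-t graph on 5–7 s: (2 − -6)/(7 − 5) = 4 m/s².

4 m/s²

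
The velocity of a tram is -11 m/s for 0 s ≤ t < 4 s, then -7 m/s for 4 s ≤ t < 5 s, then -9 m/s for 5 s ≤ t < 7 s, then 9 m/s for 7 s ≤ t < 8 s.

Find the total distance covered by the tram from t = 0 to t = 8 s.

78 m

Total distance travelled is ∫|v| dt — sum the magnitudes of each area piece.
0–4 s: |-11| × 4 = 44 m
4–5 s: |-7| × 1 = 7 m
5–7 s: |-9| × 2 = 18 m
7–8 s: |9| × 1 = 9 m
Total distance = 78 m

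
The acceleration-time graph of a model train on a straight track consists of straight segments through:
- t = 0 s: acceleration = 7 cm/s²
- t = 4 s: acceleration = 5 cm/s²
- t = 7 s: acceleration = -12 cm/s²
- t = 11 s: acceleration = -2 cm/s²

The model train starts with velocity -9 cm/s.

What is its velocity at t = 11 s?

-23.5 cm/s

Δv equals the area under the a-t graph; then v = v₀ + Δv.
0–4 s: ½(7 + 5)(4) = 24 cm/s
4–7 s: ½(5 + -12)(3) = -10.5 cm/s
7–11 s: ½(-12 + -2)(4) = -28 cm/s
Δv = -14.5 cm/s, so v(11) = -9 + (-14.5) = -23.5 cm/s.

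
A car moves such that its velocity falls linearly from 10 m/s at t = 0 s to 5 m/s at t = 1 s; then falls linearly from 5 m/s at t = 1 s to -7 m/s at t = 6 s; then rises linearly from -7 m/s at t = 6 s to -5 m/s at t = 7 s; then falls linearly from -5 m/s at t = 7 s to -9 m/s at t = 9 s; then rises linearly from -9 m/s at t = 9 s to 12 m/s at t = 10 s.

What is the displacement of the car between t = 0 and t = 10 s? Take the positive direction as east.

Net displacement equals the area under the velocity-time graph (areas below the axis count negative).
0–1 s: ½(10 + 5)(1) = 7.5 m
1–6 s: ½(5 + -7)(5) = -5 m
6–7 s: ½(-7 + -5)(1) = -6 m
7–9 s: ½(-5 + -9)(2) = -14 m
9–10 s: ½(-9 + 12)(1) = 1.5 m
Net displacement = -16 m

-16 m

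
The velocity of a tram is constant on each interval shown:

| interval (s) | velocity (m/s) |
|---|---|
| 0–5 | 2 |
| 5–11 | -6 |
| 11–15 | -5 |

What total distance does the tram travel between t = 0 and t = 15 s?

Distance (not displacement) is the total path length: add the absolute areas under v-t.
0–5 s: |2| × 5 = 10 m
5–11 s: |-6| × 6 = 36 m
11–15 s: |-5| × 4 = 20 m
Total distance = 66 m

66 m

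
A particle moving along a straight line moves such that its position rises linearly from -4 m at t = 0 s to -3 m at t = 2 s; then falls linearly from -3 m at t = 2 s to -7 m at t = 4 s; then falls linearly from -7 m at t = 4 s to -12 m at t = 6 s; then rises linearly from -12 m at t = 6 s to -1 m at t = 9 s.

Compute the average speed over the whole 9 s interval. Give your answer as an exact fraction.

Average speed = (total path length)/(elapsed time); on a piecewise-linear x-t graph the path length is Σ|Δx|.
0–2 s: |Δx| = |-3 − -4| = 1 m
2–4 s: |Δx| = |-7 − -3| = 4 m
4–6 s: |Δx| = |-12 − -7| = 5 m
6–9 s: |Δx| = |-1 − -12| = 11 m
Total path = 21 m; average speed = 21/9 = 7/3 m/s.

7/3 m/s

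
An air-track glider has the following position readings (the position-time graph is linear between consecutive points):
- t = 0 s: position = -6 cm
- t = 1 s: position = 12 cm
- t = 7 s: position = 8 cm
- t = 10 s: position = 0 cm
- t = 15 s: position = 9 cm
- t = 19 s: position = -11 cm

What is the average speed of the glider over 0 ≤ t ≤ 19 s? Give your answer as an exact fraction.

59/19 cm/s

Average speed = (total path length)/(elapsed time); on a piecewise-linear x-t graph the path length is Σ|Δx|.
0–1 s: |Δx| = |12 − -6| = 18 cm
1–7 s: |Δx| = |8 − 12| = 4 cm
7–10 s: |Δx| = |0 − 8| = 8 cm
10–15 s: |Δx| = |9 − 0| = 9 cm
15–19 s: |Δx| = |-11 − 9| = 20 cm
Total path = 59 cm; average speed = 59/19 = 59/19 cm/s.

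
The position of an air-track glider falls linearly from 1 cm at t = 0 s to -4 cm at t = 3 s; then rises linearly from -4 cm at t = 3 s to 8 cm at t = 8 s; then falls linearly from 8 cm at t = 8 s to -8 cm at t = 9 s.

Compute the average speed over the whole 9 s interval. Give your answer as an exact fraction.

Average speed = (total path length)/(elapsed time); on a piecewise-linear x-t graph the path length is Σ|Δx|.
0–3 s: |Δx| = |-4 − 1| = 5 cm
3–8 s: |Δx| = |8 − -4| = 12 cm
8–9 s: |Δx| = |-8 − 8| = 16 cm
Total path = 33 cm; average speed = 33/9 = 11/3 cm/s.

11/3 cm/s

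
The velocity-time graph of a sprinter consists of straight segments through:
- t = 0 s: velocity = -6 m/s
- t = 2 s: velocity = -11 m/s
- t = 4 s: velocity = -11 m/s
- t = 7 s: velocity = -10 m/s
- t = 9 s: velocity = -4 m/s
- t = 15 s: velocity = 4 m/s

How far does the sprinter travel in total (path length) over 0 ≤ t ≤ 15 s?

96.5 m

Distance (not displacement) is the total path length: add the absolute areas under v-t.
0–2 s: |½(-6 + -11)(2)| = 17 m
2–4 s: |-11| × 2 = 22 m
4–7 s: |½(-11 + -10)(3)| = 31.5 m
7–9 s: |½(-10 + -4)(2)| = 14 m
9–15 s: v = 0 at t = 12 s; triangle areas 6 + 6 = 12 m
Total distance = 96.5 m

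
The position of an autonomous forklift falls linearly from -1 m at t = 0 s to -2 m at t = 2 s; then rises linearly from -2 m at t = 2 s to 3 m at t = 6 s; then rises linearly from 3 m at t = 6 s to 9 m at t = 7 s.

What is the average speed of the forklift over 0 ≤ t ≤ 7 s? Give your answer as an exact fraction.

12/7 m/s

Average speed = (total path length)/(elapsed time); on a piecewise-linear x-t graph the path length is Σ|Δx|.
0–2 s: |Δx| = |-2 − -1| = 1 m
2–6 s: |Δx| = |3 − -2| = 5 m
6–7 s: |Δx| = |9 − 3| = 6 m
Total path = 12 m; average speed = 12/7 = 12/7 m/s.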